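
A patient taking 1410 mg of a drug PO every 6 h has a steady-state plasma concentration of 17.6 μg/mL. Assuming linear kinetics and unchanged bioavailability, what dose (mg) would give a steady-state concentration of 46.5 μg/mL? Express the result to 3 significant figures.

With linear kinetics, Css is proportional to dose rate (D/τ) at fixed clearance.
D₂ = D₁ × (Css,target / Css,current) = 1410 × 46.5/17.6 = 3725 mg

3730 mg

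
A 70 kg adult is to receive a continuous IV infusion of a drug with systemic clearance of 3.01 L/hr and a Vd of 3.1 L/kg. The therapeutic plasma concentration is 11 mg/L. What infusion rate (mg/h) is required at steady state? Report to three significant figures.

R₀ = 3.010 × 11 = 33.11 mg/h

33.1 mg/h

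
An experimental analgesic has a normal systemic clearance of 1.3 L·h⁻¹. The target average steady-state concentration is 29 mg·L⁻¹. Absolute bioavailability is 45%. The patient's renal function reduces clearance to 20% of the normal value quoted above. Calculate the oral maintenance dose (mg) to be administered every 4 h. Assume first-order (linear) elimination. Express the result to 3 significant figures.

67.0 mg

Patient clearance = 0.2 × 1.300 = 0.2600 L/h
D = CL × Css × τ / F = 0.2600 × 29 × 4 / 0.45 = 67.02 mg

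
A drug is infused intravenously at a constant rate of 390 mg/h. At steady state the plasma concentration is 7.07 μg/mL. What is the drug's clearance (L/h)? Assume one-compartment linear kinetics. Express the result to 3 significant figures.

At steady state, infusion rate = CL × Css, so CL = rate / Css.
CL = 390 / 7.07 = 55.16 L/h

55.2 L/h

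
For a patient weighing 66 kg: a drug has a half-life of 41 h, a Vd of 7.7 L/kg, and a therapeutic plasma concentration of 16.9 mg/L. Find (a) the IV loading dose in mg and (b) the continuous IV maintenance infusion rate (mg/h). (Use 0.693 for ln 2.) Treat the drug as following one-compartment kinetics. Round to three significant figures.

(a) 8590 mg; (b) 145 mg/h

Vd(total) = 66 kg × 7.7 L/kg = 508.2 L
LD = Vd × C = 508.2 × 16.9 = 8589 mg
CL = 0.693 × Vd / t½ = 0.693 × 508.2 / 41 = 8.590 L/h
Infusion rate = CL × Css = 8.590 × 16.9 = 145.2 mg/h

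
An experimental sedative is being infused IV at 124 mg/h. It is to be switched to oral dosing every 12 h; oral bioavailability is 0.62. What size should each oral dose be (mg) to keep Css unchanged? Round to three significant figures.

To maintain the same Css, the systemic dosing rate must be unchanged: F·D/τ = infusion rate.
D = rate × τ / F = 124 × 12 / 0.62 = 2400 mg

2400 mg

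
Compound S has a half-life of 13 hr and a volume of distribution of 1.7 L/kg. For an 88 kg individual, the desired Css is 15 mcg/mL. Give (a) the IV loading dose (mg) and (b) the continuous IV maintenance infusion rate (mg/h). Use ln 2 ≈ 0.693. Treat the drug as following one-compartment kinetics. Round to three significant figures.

(a) 2240 mg; (b) 120 mg/h

Vd(total) = 88 kg × 1.7 L/kg = 149.6 L
LD = Vd × C = 149.6 × 15 = 2244 mg
CL = 0.693 × Vd / t½ = 0.693 × 149.6 / 13 = 7.975 L/h
Infusion rate = CL × Css = 7.975 × 15 = 119.6 mg/h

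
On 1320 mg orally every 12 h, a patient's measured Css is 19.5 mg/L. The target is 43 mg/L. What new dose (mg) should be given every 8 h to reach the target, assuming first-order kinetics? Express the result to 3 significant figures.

1940 mg

For first-order elimination, Css ∝ F·D/(CL·τ); F and CL are unchanged, so Css ∝ D/τ.
D₂ = D₁ × (Css,target / Css,current) × (τ₂/τ₁) = 1320 × (43/19.5) × (8/12) = 1941 mg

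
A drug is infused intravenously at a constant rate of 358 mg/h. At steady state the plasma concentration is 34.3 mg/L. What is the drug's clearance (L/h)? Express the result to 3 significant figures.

10.4 L/h

At steady state, infusion rate = CL × Css, so CL = rate / Css.
CL = 358 / 34.3 = 10.44 L/h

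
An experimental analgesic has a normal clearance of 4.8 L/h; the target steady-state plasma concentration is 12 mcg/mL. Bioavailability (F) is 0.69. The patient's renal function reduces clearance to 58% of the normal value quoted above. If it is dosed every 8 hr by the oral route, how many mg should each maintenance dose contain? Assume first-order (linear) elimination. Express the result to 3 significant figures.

Patient clearance = 0.58 × 4.800 = 2.784 L/h
D = CL × Css × τ / F = 2.784 × 12 × 8 / 0.69 = 387.3 mg

387 mg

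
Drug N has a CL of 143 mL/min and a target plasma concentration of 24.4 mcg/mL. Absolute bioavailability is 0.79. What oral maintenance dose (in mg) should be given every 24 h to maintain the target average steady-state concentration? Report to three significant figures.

Convert clearance: 143 mL/min × 60 min/h ÷ 1000 mL/L = 8.580 L/h
At steady state, dose per interval replaces the amount cleared in that interval: F·D/τ = CL·Css.
D = CL × Css × τ / F = 8.580 × 24.4 × 24 / 0.79 = 6360 mg

6360 mg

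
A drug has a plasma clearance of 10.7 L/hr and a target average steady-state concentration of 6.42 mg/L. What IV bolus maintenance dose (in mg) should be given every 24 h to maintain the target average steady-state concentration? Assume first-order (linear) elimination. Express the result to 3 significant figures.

D = CL × Css × τ = 10.70 × 6.42 × 24 = 1649 mg

1650 mg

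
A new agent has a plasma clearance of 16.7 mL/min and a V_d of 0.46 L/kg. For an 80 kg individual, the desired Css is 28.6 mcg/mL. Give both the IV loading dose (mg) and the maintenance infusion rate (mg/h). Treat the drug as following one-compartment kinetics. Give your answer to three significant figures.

(a) 1050 mg; (b) 28.7 mg/h

Vd(total) = 80 kg × 0.46 L/kg = 36.80 L
Loading dose = Vd × C = 36.80 × 28.6 = 1052 mg
Convert clearance: 16.7 mL/min × 60 min/h ÷ 1000 mL/L = 1.002 L/h
Maintenance infusion rate = CL × Css = 1.002 × 28.6 = 28.66 mg/h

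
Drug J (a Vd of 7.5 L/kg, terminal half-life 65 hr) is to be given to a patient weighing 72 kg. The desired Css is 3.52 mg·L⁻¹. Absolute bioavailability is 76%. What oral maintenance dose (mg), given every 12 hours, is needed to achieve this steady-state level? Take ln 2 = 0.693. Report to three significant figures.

320 mg

Vd = 7.5 L/kg × 72 kg = 540.0 L
CL = ln 2 · Vd / t½ = 0.693 × 540.0 / 65 = 5.757 L/h
D = CL × Css × τ / F = 5.757 × 3.52 × 12 / 0.76 = 320.0 mg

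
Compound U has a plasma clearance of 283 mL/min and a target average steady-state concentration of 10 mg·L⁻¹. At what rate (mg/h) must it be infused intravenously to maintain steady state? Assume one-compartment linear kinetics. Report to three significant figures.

170 mg/h

Convert clearance: 283 mL/min × 60 min/h ÷ 1000 mL/L = 16.98 L/h
At steady state, infusion rate equals elimination rate: rate in = CL × Css.
Rate = CL × Css = 16.98 × 10 = 169.8 mg/h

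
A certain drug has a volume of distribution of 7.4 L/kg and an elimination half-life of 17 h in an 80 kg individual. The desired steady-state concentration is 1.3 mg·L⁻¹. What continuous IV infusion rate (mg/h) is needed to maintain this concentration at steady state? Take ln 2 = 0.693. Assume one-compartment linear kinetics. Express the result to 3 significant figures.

Total Vd = 7.4 × 80 = 592.0 L
CL = 0.693 × Vd / t½ = 0.693 × 592.0 / 17 = 24.13 L/h
Infusion rate = CL × Css = 24.13 × 1.3 = 31.37 mg/h

31.4 mg/h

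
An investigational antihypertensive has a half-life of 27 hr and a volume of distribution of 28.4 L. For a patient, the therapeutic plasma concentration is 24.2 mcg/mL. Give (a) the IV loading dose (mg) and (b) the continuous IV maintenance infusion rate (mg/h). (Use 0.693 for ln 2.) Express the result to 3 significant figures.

LD = Vd × C = 28.40 × 24.2 = 687.3 mg
CL = 0.693 × Vd / t½ = 0.693 × 28.40 / 27 = 0.7289 L/h
Infusion rate = CL × Css = 0.7289 × 24.2 = 17.64 mg/h

(a) 687 mg; (b) 17.6 mg/h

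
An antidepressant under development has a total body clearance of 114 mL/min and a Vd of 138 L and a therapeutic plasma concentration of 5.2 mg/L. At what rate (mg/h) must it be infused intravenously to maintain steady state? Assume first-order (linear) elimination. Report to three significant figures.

Convert clearance: 114 mL/min × 60 min/h ÷ 1000 mL/L = 6.840 L/h
Rate = CL × Css = 6.840 × 5.2 = 35.57 mg/h

35.6 mg/h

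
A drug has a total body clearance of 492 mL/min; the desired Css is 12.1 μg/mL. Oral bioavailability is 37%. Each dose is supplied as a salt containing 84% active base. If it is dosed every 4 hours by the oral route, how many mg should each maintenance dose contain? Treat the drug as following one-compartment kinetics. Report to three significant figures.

Convert clearance: 492 mL/min × 60 min/h ÷ 1000 mL/L = 29.52 L/h
D = CL × Css × τ / F / S = 29.52 × 12.1 × 4 / 0.37 / 0.84 = 4597 mg

4600 mg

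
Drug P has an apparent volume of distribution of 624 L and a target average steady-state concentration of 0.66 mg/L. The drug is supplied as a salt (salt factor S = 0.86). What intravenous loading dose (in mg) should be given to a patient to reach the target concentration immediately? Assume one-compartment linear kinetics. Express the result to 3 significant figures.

LD = Vd × C / S = 624.0 × 0.6600 / 0.86 = 478.9 mg

479 mg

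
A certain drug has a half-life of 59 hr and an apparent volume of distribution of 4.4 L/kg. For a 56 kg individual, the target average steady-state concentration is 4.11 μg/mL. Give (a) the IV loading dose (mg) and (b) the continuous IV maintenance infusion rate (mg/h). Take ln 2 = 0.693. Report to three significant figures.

(a) 1010 mg; (b) 11.9 mg/h

Vd(total) = 56 kg × 4.4 L/kg = 246.4 L
LD = Vd × C = 246.4 × 4.11 = 1013 mg
CL = 0.693 × Vd / t½ = 0.693 × 246.4 / 59 = 2.894 L/h
Infusion rate = CL × Css = 2.894 × 4.11 = 11.89 mg/h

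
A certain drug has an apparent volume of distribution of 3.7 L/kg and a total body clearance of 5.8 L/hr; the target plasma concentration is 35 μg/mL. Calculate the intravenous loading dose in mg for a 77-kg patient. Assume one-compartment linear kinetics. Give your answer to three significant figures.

Vd = 3.7 L/kg × 77 kg = 284.9 L
LD = Vd × C = 284.9 × 35.00 = 9972 mg

9970 mg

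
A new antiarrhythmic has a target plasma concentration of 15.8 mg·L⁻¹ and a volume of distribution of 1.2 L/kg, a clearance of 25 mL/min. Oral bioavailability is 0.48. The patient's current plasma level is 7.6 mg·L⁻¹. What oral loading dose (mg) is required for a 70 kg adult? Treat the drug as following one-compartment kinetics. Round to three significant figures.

Vd(total) = 70 kg × 1.2 L/kg = 84.00 L
Concentration deficit ΔC = 15.8 − 7.6 = 8.200 mg/L
LD = Vd × ΔC / F = 84.00 × 8.200 / 0.48 = 1435 mg

1440 mg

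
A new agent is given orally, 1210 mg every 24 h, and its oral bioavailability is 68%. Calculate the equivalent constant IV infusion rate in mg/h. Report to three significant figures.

34.3 mg/h

Equivalent systemic input: infusion rate = F·D/τ.
Rate = 0.68 × 1210 / 24 = 34.28 mg/h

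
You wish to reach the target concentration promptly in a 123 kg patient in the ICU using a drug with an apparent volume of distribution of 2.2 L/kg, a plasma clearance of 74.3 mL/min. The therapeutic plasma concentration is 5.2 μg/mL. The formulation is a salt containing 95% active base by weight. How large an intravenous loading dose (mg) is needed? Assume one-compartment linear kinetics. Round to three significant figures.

1480 mg

Vd(total) = 123 kg × 2.2 L/kg = 270.6 L
The loading dose fills Vd to the target concentration.
LD = Vd × C / S = 270.6 × 5.200 / 0.95 = 1481 mg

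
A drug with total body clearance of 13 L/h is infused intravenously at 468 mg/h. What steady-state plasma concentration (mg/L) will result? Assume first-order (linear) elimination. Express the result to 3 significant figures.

36.0 mg/L

Css = rate / CL = 468 / 13.00 = 36.00 mg/L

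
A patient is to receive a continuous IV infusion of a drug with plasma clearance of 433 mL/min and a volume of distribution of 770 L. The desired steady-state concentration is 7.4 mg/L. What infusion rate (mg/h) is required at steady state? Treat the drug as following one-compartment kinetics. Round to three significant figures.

CL = 433 mL/min = 433 × 0.06 = 25.98 L/h
Rate = CL × Css = 25.98 × 7.4 = 192.3 mg/h

192 mg/h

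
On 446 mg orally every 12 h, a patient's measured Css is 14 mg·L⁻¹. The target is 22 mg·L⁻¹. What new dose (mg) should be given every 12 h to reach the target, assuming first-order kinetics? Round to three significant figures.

For first-order elimination, Css ∝ F·D/(CL·τ); F and CL are unchanged, so Css ∝ D/τ.
D₂ = D₁ × (Css,target / Css,current) = 446 × 22/14 = 700.9 mg

701 mg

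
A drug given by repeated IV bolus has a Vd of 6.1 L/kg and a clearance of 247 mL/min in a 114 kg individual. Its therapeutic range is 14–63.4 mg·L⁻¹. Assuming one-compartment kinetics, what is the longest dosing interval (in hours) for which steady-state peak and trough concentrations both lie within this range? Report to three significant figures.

Vd(total) = 114 kg × 6.1 L/kg = 695.4 L
Convert clearance: 247 mL/min × 60 min/h ÷ 1000 mL/L = 14.82 L/h
k = CL / Vd = 14.82 / 695.4 = 0.02131 h⁻¹
Between IV bolus doses, concentration decays as C = C₀·e^(−kτ), so C_peak/C_trough = e^(kτ).
τ_max = ln(C_peak/C_trough) / k = ln(63.4/14) / 0.02131 = 1.510 / 0.02131 = 70.86 h

70.9 h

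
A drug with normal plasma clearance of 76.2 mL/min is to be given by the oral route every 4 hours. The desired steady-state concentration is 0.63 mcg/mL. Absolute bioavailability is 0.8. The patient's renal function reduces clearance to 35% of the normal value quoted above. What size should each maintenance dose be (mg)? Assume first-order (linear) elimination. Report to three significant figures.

CL = 76.2 mL/min = 76.2 × 0.06 = 4.572 L/h
Patient clearance = 0.35 × 4.572 = 1.600 L/h
At steady state, dose per interval replaces the amount cleared in that interval: F·D/τ = CL·Css.
D = CL × Css × τ / F = 1.600 × 0.63 × 4 / 0.8 = 5.040 mg

5.04 mg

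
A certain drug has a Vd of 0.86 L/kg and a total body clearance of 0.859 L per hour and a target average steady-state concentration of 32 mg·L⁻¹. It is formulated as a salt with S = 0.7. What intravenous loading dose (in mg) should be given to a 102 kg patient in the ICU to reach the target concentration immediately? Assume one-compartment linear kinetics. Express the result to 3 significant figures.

Vd(total) = 102 kg × 0.86 L/kg = 87.72 L
LD = Vd × C / S = 87.72 × 32.00 / 0.7 = 4010 mg

4010 mg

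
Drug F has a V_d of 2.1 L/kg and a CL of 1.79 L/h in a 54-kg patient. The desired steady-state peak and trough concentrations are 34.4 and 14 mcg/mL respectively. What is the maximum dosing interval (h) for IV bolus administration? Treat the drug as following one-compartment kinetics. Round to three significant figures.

57.0 h

Vd(total) = 54 kg × 2.1 L/kg = 113.4 L
k = CL / Vd = 1.790 / 113.4 = 0.01578 h⁻¹
Between IV bolus doses, concentration decays as C = C₀·e^(−kτ), so C_peak/C_trough = e^(kτ).
τ_max = ln(C_peak/C_trough) / k = ln(34.4/14) / 0.01578 = 0.8990 / 0.01578 = 56.97 h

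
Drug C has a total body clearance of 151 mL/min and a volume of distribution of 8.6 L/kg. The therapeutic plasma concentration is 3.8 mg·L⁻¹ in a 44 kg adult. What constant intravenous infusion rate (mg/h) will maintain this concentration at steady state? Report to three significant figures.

Convert clearance: 151 mL/min × 60 min/h ÷ 1000 mL/L = 9.060 L/h
Rate = CL × Css = 9.060 × 3.8 = 34.43 mg/h

34.4 mg/h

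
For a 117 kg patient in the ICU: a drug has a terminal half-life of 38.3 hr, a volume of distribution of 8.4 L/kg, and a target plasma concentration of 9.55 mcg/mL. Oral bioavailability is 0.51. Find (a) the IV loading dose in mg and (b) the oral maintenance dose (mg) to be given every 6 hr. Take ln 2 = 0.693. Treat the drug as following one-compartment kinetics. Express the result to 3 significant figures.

(a) 9390 mg; (b) 2000 mg

Vd = 8.4 L/kg × 117 kg = 982.8 L
LD = Vd × C = 982.8 × 9.55 = 9386 mg
CL = 0.693 × Vd / t½ = 0.693 × 982.8 / 38.3 = 17.78 L/h
D = CL × Css × τ / F = 17.78 × 9.55 × 6 / 0.51 = 1998 mg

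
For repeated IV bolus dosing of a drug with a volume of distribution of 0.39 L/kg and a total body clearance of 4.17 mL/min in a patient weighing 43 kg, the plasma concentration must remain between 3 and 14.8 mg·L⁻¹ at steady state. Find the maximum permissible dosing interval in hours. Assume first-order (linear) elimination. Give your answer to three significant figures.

Vd(total) = 43 kg × 0.39 L/kg = 16.77 L
CL = 4.17 mL/min = 4.17 × 0.06 = 0.2502 L/h
k = CL / Vd = 0.2502 / 16.77 = 0.01492 h⁻¹
Between IV bolus doses, concentration decays as C = C₀·e^(−kτ), so C_peak/C_trough = e^(kτ).
τ_max = ln(C_peak/C_trough) / k = ln(14.8/3) / 0.01492 = 1.596 / 0.01492 = 107.0 h

107 h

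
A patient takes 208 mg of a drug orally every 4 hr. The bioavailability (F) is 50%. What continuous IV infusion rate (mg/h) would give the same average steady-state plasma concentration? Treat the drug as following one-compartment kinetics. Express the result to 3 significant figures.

Equivalent systemic input: infusion rate = F·D/τ.
Rate = 0.5 × 208 / 4 = 26.00 mg/h

26.0 mg/h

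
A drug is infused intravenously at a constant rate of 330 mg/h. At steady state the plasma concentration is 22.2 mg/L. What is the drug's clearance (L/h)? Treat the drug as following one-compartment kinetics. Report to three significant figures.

14.9 L/h

At steady state, infusion rate = CL × Css, so CL = rate / Css.
CL = 330 / 22.2 = 14.86 L/h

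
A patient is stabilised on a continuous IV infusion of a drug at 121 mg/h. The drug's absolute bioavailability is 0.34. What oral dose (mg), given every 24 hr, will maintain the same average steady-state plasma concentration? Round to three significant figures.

To maintain the same Css, the systemic dosing rate must be unchanged: F·D/τ = infusion rate.
D = rate × τ / F = 121 × 24 / 0.34 = 8541 mg

8540 mg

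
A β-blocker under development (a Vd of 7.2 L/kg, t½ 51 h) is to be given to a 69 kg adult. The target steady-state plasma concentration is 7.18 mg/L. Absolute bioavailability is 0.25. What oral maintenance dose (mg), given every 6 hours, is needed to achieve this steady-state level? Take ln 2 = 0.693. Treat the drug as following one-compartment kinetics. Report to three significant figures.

1160 mg

Vd(total) = 69 kg × 7.2 L/kg = 496.8 L
k = 0.693/51 = 0.01359 h⁻¹, so CL = k·Vd = 0.01359 × 496.8 = 6.752 L/h
D = CL × Css × τ / F = 6.752 × 7.18 × 6 / 0.25 = 1164 mg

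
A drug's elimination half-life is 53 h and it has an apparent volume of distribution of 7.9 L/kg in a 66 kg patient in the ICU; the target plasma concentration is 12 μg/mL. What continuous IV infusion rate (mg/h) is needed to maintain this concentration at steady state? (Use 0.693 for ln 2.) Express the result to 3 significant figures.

Vd = 7.9 L/kg × 66 kg = 521.4 L
CL = ln 2 · Vd / t½ = 0.693 × 521.4 / 53 = 6.818 L/h
Infusion rate = CL × Css = 6.818 × 12 = 81.82 mg/h

81.8 mg/h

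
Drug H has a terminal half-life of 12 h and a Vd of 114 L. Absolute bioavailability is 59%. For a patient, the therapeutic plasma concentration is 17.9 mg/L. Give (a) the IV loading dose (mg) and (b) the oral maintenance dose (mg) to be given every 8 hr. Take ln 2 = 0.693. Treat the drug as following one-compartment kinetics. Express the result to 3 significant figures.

(a) 2040 mg; (b) 1600 mg

LD = Vd × C = 114.0 × 17.9 = 2041 mg
CL = 0.693 × Vd / t½ = 0.693 × 114.0 / 12 = 6.584 L/h
D = CL × Css × τ / F = 6.584 × 17.9 × 8 / 0.59 = 1598 mg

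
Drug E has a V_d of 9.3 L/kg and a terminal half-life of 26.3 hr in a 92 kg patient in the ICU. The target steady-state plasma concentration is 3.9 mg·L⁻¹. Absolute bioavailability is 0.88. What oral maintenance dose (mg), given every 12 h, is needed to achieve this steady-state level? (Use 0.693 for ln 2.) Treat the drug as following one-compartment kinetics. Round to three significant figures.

1200 mg

Total Vd = 9.3 × 92 = 855.6 L
k = 0.693/26.3 = 0.02635 h⁻¹, so CL = k·Vd = 0.02635 × 855.6 = 22.55 L/h
D = CL × Css × τ / F = 22.55 × 3.9 × 12 / 0.88 = 1199 mg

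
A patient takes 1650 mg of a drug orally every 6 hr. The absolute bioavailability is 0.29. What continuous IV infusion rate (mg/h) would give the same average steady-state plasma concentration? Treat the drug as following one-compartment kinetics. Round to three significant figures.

79.8 mg/h

Equivalent systemic input: infusion rate = F·D/τ.
Rate = 0.29 × 1650 / 6 = 79.75 mg/h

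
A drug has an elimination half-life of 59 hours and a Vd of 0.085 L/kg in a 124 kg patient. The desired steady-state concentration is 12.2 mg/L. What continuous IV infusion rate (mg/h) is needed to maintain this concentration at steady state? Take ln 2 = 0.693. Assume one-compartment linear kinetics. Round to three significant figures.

Vd = 0.085 L/kg × 124 kg = 10.54 L
CL = ln 2 · Vd / t½ = 0.693 × 10.54 / 59 = 0.1238 L/h
Infusion rate = CL × Css = 0.1238 × 12.2 = 1.510 mg/h

1.51 mg/h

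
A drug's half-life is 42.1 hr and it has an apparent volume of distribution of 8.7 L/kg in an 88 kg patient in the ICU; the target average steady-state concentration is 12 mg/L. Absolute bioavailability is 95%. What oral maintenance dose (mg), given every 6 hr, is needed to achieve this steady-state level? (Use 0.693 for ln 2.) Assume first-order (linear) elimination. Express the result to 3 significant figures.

955 mg

Vd = 8.7 L/kg × 88 kg = 765.6 L
CL = 0.693 × Vd / t½ = 0.693 × 765.6 / 42.1 = 12.60 L/h
D = CL × Css × τ / F = 12.60 × 12 × 6 / 0.95 = 954.9 mg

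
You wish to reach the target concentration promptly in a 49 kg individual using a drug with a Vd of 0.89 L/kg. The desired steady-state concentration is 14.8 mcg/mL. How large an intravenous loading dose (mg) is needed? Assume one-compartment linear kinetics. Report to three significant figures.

645 mg

Vd = 0.89 L/kg × 49 kg = 43.61 L
The loading dose fills Vd to the target concentration.
LD = Vd × C = 43.61 × 14.80 = 645.4 mg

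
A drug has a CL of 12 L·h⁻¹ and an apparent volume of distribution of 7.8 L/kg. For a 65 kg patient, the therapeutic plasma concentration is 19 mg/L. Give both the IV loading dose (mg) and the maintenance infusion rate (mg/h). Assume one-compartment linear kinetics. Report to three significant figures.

Total Vd = 7.8 × 65 = 507.0 L
Loading: fill Vd to C_target → 507.0 L × 19 mg/L = 9633 mg
Infusion rate = 12.00 L/h × 19 mg/L = 228.0 mg/h

(a) 9630 mg; (b) 228 mg/h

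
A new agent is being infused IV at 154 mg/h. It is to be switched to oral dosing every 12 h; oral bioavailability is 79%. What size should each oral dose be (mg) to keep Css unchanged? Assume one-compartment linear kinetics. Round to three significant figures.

To maintain the same Css, the systemic dosing rate must be unchanged: F·D/τ = infusion rate.
D = rate × τ / F = 154 × 12 / 0.79 = 2339 mg

2340 mg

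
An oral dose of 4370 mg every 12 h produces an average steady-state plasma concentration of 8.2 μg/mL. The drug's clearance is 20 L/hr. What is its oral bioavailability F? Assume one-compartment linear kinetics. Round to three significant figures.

0.450

F·D/τ = CL·Css at steady state → F = CL·Css·τ / D.
F = 20 × 8.2 × 12 / 4370 = 0.450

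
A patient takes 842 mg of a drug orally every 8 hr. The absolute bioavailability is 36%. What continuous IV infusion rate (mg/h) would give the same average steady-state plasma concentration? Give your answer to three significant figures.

Equivalent systemic input: infusion rate = F·D/τ.
Rate = 0.36 × 842 / 8 = 37.89 mg/h

37.9 mg/h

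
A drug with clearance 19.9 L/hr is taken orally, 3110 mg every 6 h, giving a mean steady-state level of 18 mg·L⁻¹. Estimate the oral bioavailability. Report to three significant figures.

F·D/τ = CL·Css at steady state → F = CL·Css·τ / D.
F = 19.9 × 18 × 6 / 3110 = 0.691

0.691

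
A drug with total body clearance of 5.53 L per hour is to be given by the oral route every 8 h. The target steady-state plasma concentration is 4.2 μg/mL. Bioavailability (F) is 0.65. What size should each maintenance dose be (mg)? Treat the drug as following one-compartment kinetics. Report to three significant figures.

286 mg

D = CL × Css × τ / F = 5.530 × 4.2 × 8 / 0.65 = 285.9 mg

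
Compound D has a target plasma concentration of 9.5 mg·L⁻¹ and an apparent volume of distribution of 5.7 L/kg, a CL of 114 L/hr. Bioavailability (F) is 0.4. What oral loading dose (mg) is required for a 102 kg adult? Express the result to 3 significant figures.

Vd(total) = 102 kg × 5.7 L/kg = 581.4 L
LD is governed by Vd — clearance does not enter the loading-dose calculation.
LD = Vd × C / F = 581.4 × 9.500 / 0.4 = 13810 mg

13800 mg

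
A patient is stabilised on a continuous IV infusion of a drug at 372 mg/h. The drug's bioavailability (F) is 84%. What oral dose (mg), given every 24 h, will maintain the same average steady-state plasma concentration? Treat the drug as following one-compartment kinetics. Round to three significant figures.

10600 mg

To maintain the same Css, the systemic dosing rate must be unchanged: F·D/τ = infusion rate.
D = rate × τ / F = 372 × 24 / 0.84 = 10630 mg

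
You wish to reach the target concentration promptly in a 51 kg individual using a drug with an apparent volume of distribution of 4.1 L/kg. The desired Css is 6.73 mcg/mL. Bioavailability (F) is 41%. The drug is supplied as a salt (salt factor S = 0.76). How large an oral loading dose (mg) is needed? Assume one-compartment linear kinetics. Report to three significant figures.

4520 mg

Vd = 4.1 L/kg × 51 kg = 209.1 L
The loading dose fills Vd to the target concentration.
LD = Vd × C / F / S = 209.1 × 6.730 / 0.41 / 0.76 = 4516 mg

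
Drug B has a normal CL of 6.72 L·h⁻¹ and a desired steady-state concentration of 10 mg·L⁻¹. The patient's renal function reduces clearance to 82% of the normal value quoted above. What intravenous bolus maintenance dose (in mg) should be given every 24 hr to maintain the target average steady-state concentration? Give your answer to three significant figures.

1320 mg

Patient clearance = 0.82 × 6.720 = 5.510 L/h
D = CL × Css × τ = 5.510 × 10 × 24 = 1322 mg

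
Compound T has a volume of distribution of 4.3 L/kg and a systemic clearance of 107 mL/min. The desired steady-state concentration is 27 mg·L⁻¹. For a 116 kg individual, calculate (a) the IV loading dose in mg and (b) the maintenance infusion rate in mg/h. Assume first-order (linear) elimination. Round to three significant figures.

(a) 13500 mg; (b) 173 mg/h

Vd(total) = 116 kg × 4.3 L/kg = 498.8 L
LD = Vd · C_target = 498.8 × 27 = 13470 mg
CL = 107 mL/min × 60/1000 = 6.420 L/h
Infusion rate = 6.420 L/h × 27 mg/L = 173.3 mg/h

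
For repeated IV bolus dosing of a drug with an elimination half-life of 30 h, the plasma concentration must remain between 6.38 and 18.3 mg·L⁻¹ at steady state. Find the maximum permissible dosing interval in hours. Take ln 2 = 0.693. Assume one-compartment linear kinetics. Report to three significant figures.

k = 0.693 / t½ = 0.693 / 30 = 0.02310 h⁻¹
Between IV bolus doses, concentration decays as C = C₀·e^(−kτ), so C_peak/C_trough = e^(kτ).
τ_max = ln(C_peak/C_trough) / k = ln(18.3/6.38) / 0.02310 = 1.054 / 0.02310 = 45.63 h

45.6 h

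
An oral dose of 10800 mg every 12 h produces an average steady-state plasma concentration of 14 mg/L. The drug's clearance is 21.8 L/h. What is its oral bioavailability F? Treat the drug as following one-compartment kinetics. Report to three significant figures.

0.339

F·D/τ = CL·Css at steady state → F = CL·Css·τ / D.
F = 21.8 × 14 × 12 / 10800 = 0.339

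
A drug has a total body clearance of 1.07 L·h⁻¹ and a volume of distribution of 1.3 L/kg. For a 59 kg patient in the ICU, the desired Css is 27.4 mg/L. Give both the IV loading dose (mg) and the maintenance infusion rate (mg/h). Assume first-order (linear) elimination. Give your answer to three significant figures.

(a) 2100 mg; (b) 29.3 mg/h

Vd(total) = 59 kg × 1.3 L/kg = 76.70 L
Loading: fill Vd to C_target → 76.70 L × 27.4 mg/L = 2102 mg
Maintenance: replace elimination → rate = CL × Css = 1.070 × 27.4 = 29.32 mg/h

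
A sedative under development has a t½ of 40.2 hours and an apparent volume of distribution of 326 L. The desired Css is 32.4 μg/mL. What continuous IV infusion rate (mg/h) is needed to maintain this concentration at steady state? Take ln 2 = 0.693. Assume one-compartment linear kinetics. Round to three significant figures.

CL = ln 2 · Vd / t½ = 0.693 × 326.0 / 40.2 = 5.620 L/h
Infusion rate = CL × Css = 5.620 × 32.4 = 182.1 mg/h

182 mg/h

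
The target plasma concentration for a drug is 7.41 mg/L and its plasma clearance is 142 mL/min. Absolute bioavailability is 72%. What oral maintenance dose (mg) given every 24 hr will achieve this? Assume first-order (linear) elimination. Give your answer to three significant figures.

CL = 142 mL/min × 60/1000 = 8.520 L/h
D = CL × Css × τ / F = 8.520 × 7.41 × 24 / 0.72 = 2104 mg

2100 mg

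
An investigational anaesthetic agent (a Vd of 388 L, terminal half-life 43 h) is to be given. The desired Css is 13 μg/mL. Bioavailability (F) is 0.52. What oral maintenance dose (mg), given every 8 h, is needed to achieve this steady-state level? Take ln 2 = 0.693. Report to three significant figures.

CL = 0.693 × Vd / t½ = 0.693 × 388.0 / 43 = 6.253 L/h
D = CL × Css × τ / F = 6.253 × 13 × 8 / 0.52 = 1251 mg

1250 mg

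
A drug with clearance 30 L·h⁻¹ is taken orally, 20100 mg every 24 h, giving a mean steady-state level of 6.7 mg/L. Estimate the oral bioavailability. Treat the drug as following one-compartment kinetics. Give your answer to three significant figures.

0.240

F·D/τ = CL·Css at steady state → F = CL·Css·τ / D.
F = 30 × 6.7 × 24 / 20100 = 0.240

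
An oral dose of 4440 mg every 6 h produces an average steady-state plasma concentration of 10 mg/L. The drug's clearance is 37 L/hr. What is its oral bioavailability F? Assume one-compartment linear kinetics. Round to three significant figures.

F·D/τ = CL·Css at steady state → F = CL·Css·τ / D.
F = 37 × 10 × 6 / 4440 = 0.500

0.500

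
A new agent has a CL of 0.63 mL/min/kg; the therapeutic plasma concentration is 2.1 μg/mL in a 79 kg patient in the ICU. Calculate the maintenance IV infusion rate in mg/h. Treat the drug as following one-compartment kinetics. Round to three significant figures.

CL = 0.63 mL/min/kg × 79 kg = 49.77 mL/min = 49.77 × 60/1000 = 2.986 L/h
Infusion rate = CL · Css = 2.986 L/h × 2.1 mg/L = 6.271 mg/h

6.27 mg/h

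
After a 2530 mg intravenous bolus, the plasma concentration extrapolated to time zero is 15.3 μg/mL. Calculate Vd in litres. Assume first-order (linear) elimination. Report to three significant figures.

Immediately after an IV bolus, C₀ = Dose / Vd, so Vd = Dose / C₀.
Vd = 2530 / 15.3 = 165.4 L

165 L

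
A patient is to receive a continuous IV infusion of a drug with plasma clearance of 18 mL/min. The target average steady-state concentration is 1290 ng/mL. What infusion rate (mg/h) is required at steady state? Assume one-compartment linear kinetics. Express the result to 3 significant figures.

1.39 mg/h

Convert clearance: 18 mL/min × 60 min/h ÷ 1000 mL/L = 1.080 L/h
C = 1290 ng/mL = 1.290 mg/L
R₀ = 1.080 × 1.29 = 1.393 mg/h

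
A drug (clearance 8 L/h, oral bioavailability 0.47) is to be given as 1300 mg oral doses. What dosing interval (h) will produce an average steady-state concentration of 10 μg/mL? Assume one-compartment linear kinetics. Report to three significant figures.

7.64 h

F·D/τ = CL·Css → τ = F·D / (CL·Css).
τ = 0.47 × 1300 / (8 × 10) = 7.638 h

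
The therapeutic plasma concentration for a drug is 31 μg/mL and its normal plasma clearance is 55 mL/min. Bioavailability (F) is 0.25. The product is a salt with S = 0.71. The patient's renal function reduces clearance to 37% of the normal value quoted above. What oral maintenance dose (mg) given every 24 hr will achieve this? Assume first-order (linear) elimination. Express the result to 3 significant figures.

5120 mg

Convert clearance: 55 mL/min × 60 min/h ÷ 1000 mL/L = 3.300 L/h
Patient clearance = 0.37 × 3.300 = 1.221 L/h
At steady state, dose per interval replaces the amount cleared in that interval: F·S·D/τ = CL·Css.
D = CL × Css × τ / F / S = 1.221 × 31 × 24 / 0.25 / 0.71 = 5118 mg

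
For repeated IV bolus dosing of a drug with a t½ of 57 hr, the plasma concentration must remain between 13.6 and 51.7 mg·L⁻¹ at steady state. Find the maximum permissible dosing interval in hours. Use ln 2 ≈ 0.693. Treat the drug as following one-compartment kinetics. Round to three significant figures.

k = 0.693 / t½ = 0.693 / 57 = 0.01216 h⁻¹
Between IV bolus doses, concentration decays as C = C₀·e^(−kτ), so C_peak/C_trough = e^(kτ).
τ_max = ln(C_peak/C_trough) / k = ln(51.7/13.6) / 0.01216 = 1.335 / 0.01216 = 109.8 h

110 h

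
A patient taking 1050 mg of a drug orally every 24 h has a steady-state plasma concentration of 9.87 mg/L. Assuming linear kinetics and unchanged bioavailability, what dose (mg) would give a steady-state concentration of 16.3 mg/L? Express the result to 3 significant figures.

1730 mg

With linear kinetics, Css is proportional to dose rate (D/τ) at fixed clearance.
D₂ = D₁ × (Css,target / Css,current) = 1050 × 16.3/9.87 = 1734 mg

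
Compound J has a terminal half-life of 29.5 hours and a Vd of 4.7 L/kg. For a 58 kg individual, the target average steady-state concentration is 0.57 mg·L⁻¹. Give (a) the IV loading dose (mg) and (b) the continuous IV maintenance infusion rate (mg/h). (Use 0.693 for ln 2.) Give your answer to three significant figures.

(a) 155 mg; (b) 3.65 mg/h

Total Vd = 4.7 × 58 = 272.6 L
LD = Vd × C = 272.6 × 0.57 = 155.4 mg
CL = 0.693 × Vd / t½ = 0.693 × 272.6 / 29.5 = 6.404 L/h
Infusion rate = CL × Css = 6.404 × 0.57 = 3.650 mg/h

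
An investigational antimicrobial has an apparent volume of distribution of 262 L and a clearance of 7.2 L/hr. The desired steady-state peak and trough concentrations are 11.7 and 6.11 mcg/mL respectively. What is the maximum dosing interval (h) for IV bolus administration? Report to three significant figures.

23.6 h

k = CL / Vd = 7.200 / 262.0 = 0.02748 h⁻¹
Between IV bolus doses, concentration decays as C = C₀·e^(−kτ), so C_peak/C_trough = e^(kτ).
τ_max = ln(C_peak/C_trough) / k = ln(11.7/6.11) / 0.02748 = 0.6497 / 0.02748 = 23.64 h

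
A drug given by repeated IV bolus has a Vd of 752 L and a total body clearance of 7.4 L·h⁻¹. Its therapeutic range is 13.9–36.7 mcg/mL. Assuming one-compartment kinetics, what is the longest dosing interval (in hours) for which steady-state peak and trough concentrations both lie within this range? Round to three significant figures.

k = CL / Vd = 7.400 / 752.0 = 0.009840 h⁻¹
Between IV bolus doses, concentration decays as C = C₀·e^(−kτ), so C_peak/C_trough = e^(kτ).
τ_max = ln(C_peak/C_trough) / k = ln(36.7/13.9) / 0.009840 = 0.9709 / 0.009840 = 98.67 h

98.7 h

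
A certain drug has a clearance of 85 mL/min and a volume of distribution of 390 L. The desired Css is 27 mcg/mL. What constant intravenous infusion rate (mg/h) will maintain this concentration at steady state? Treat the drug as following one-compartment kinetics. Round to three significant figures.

Convert clearance: 85 mL/min × 60 min/h ÷ 1000 mL/L = 5.100 L/h
Infusion rate = CL · Css = 5.100 L/h × 27 mg/L = 137.7 mg/h

138 mg/h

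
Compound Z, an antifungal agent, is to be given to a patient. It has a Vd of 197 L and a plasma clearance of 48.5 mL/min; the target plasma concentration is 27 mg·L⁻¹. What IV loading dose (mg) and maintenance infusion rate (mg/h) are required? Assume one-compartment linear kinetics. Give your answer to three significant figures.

Loading: fill Vd to C_target → 197.0 L × 27 mg/L = 5319 mg
CL = 48.5 mL/min × 60/1000 = 2.910 L/h
Maintenance: replace elimination → rate = CL × Css = 2.910 × 27 = 78.57 mg/h

(a) 5320 mg; (b) 78.6 mg/h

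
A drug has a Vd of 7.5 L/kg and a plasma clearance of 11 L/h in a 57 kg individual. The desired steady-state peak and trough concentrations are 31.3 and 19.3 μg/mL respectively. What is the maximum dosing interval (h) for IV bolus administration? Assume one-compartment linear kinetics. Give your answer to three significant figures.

Vd = 7.5 L/kg × 57 kg = 427.5 L
k = CL / Vd = 11.00 / 427.5 = 0.02573 h⁻¹
Between IV bolus doses, concentration decays as C = C₀·e^(−kτ), so C_peak/C_trough = e^(kτ).
τ_max = ln(C_peak/C_trough) / k = ln(31.3/19.3) / 0.02573 = 0.4835 / 0.02573 = 18.79 h

18.8 h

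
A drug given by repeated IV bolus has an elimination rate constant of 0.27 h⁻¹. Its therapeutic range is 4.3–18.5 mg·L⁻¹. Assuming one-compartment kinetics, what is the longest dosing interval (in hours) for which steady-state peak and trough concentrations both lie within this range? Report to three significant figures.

Between IV bolus doses, concentration decays as C = C₀·e^(−kτ), so C_peak/C_trough = e^(kτ).
τ_max = ln(C_peak/C_trough) / k = ln(18.5/4.3) / 0.2700 = 1.459 / 0.2700 = 5.404 h

5.40 h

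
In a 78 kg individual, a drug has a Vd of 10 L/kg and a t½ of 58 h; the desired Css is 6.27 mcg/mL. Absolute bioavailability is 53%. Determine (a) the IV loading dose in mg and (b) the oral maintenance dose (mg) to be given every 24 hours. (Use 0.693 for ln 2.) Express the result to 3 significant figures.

Vd = 10 L/kg × 78 kg = 780.0 L
LD = Vd × C = 780.0 × 6.27 = 4891 mg
CL = 0.693 × Vd / t½ = 0.693 × 780.0 / 58 = 9.320 L/h
D = CL × Css × τ / F = 9.320 × 6.27 × 24 / 0.53 = 2646 mg

(a) 4890 mg; (b) 2650 mg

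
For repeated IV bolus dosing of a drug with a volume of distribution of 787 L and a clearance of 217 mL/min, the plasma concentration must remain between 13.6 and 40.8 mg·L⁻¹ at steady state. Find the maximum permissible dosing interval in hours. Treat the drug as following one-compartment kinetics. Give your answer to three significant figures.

66.4 h

CL = 217 mL/min = 217 × 0.06 = 13.02 L/h
k = CL / Vd = 13.02 / 787.0 = 0.01654 h⁻¹
Between IV bolus doses, concentration decays as C = C₀·e^(−kτ), so C_peak/C_trough = e^(kτ).
τ_max = ln(C_peak/C_trough) / k = ln(40.8/13.6) / 0.01654 = 1.099 / 0.01654 = 66.44 h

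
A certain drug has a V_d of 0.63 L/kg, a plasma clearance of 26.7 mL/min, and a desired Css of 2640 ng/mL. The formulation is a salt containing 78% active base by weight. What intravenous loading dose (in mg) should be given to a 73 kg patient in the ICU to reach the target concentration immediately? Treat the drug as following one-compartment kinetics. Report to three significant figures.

Total Vd = 0.63 × 73 = 45.99 L
C = 2640 ng/mL = 2.640 mg/L
The loading dose fills Vd to the target concentration; clearance is irrelevant here.
LD = Vd × C / S = 45.99 × 2.640 / 0.78 = 155.7 mg

156 mg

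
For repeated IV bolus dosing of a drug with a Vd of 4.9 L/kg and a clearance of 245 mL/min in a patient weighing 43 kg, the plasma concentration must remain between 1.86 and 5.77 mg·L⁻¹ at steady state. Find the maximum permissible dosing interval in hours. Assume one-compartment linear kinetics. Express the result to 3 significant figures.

Vd = 4.9 L/kg × 43 kg = 210.7 L
CL = 245 mL/min = 245 × 0.06 = 14.70 L/h
k = CL / Vd = 14.70 / 210.7 = 0.06977 h⁻¹
Between IV bolus doses, concentration decays as C = C₀·e^(−kτ), so C_peak/C_trough = e^(kτ).
τ_max = ln(C_peak/C_trough) / k = ln(5.77/1.86) / 0.06977 = 1.132 / 0.06977 = 16.22 h

16.2 h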